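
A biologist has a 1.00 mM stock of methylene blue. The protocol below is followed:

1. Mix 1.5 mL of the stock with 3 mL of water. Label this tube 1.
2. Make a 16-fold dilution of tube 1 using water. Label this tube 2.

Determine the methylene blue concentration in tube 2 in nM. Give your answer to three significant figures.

Step 1: 1.5 mL + 3 mL = 4.5 mL total → factor 4.5/1.5 = 3
Step 2: 16-fold → factor 16
Overall dilution factor = 3 × 16 = 48
Final = 1.00 mM / 48 = 0.02083 mM = 2.08 × 10^4 nM

2.08 × 10^4 nM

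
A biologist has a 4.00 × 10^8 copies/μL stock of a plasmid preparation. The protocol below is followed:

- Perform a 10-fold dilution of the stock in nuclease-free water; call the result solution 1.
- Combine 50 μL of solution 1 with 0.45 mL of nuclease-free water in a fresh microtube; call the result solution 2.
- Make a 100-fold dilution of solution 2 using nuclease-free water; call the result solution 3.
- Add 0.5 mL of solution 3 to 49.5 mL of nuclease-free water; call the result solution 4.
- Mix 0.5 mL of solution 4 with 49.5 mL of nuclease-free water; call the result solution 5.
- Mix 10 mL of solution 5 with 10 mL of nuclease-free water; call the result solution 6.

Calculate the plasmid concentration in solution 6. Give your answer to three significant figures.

Step 1: 10-fold → factor 10
Step 2: 50 μL + 0.45 mL = 500 μL total → factor 500/50 = 10
Step 3: 100-fold → factor 100
Step 4: 0.5 mL + 49.5 mL = 50 mL total → factor 50/0.5 = 100
Step 5: 0.5 mL + 49.5 mL = 50 mL total → factor 50/0.5 = 100
Step 6: 10 mL + 10 mL = 20 mL total → factor 20/10 = 2
Dilution factor through solution 6 = 10 × 10 × 100 × 100 × 100 × 2 = 2 × 10^8
[solution 6] = 4.00 × 10^8 copies/μL / 2 × 10^8 = 2.00 copies/μL

2.00 copies/μL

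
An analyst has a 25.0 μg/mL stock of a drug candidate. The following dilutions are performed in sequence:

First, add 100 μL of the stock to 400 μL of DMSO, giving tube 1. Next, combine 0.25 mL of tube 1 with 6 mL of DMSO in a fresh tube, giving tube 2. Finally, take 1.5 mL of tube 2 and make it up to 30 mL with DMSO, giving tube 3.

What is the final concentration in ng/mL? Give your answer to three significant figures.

10.0 ng/mL

Step 1: 100 μL + 400 μL = 500 μL total → factor 500/100 = 5
Step 2: 0.25 mL + 6 mL = 6.25 mL total → factor 6.25/0.25 = 25
Step 3: 1.5 mL brought to 30 mL → factor 30/1.5 = 20
Overall dilution factor = 5 × 25 × 20 = 2500
Final = 25.0 μg/mL / 2500 = 0.01000 μg/mL = 10.0 ng/mL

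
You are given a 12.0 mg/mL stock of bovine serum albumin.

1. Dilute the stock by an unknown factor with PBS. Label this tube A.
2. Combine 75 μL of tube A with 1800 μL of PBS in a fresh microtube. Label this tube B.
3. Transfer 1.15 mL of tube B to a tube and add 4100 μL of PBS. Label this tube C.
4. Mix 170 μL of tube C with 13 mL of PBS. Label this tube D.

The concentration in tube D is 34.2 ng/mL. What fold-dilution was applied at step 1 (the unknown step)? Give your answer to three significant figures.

Step 1: unknown factor x
Step 2: 75 μL + 1800 μL = 1875 μL total → factor 1875/75 = 25
Step 3: 1.15 mL + 4100 μL = 5.25 mL total → factor 5.25/1.15 = 4.5652
Step 4: 170 μL + 13 mL = 13170 μL total → factor 13170/170 = 77.471
Product of known-step factors = 8841.8
Overall factor = 12.0 mg/mL / (34.2 ng/mL) = 3.5088 × 10^5
x = 3.5088 × 10^5 / 8841.8 = 39.7

39.7-fold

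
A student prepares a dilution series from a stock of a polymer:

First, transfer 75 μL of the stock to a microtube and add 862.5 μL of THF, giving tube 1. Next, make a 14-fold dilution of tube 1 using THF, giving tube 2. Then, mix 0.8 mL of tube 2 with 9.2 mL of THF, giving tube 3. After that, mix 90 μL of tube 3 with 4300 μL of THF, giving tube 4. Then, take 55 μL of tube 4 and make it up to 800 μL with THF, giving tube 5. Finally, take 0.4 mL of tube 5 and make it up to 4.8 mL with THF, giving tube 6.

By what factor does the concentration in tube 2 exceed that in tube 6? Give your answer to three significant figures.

Step 1: 75 μL + 862.5 μL = 937.5 μL total → factor 937.5/75 = 12.5
Step 2: 14-fold → factor 14
Step 3: 0.8 mL + 9.2 mL = 10 mL total → factor 10/0.8 = 12.5
Step 4: 90 μL + 4300 μL = 4390 μL total → factor 4390/90 = 48.778
Step 5: 55 μL brought to 800 μL → factor 800/55 = 14.545
Step 6: 0.4 mL brought to 4.8 mL → factor 4.8/0.4 = 12
Dilution factor to tube 2 = 175; to tube 6 = 1.8624 × 10^7
[tube 2]/[tube 6] = (factor to tube 6)/(factor to tube 2) = 1.8624 × 10^7/175 = 1.06 × 10^5

1.06 × 10^5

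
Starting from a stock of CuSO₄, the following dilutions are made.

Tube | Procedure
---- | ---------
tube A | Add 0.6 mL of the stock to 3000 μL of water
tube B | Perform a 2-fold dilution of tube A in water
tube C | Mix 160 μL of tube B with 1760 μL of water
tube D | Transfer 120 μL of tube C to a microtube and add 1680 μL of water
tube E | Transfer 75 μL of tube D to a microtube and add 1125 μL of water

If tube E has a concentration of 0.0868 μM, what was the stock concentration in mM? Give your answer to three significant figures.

3.00 mM

Step 1: 0.6 mL + 3000 μL = 3.6 mL total → factor 3.6/0.6 = 6
Step 2: 2-fold → factor 2
Step 3: 160 μL + 1760 μL = 1920 μL total → factor 1920/160 = 12
Step 4: 120 μL + 1680 μL = 1800 μL total → factor 1800/120 = 15
Step 5: 75 μL + 1125 μL = 1200 μL total → factor 1200/75 = 16
Overall dilution factor = 6 × 2 × 12 × 15 × 16 = 34560
Stock = 0.0868 μM × 34560 = 3000 μM = 3.00 mM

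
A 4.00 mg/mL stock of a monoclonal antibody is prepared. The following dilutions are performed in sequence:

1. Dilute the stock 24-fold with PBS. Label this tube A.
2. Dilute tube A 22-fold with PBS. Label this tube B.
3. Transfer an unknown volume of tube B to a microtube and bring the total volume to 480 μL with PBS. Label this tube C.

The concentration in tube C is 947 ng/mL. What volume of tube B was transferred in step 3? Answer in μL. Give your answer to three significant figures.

60.0 μL

Step 1: 24-fold → factor 24
Step 2: 22-fold → factor 22
Step 3: v brought to 480 μL → factor = 480 μL/v
Product of known-step factors = 528
Overall factor = 4.00 mg/mL / (947 ng/mL) = 4223.9
Step-3 factor = 4223.9 / 528 = 7.9997
v = 480 μL / 7.9997 = 60.0 μL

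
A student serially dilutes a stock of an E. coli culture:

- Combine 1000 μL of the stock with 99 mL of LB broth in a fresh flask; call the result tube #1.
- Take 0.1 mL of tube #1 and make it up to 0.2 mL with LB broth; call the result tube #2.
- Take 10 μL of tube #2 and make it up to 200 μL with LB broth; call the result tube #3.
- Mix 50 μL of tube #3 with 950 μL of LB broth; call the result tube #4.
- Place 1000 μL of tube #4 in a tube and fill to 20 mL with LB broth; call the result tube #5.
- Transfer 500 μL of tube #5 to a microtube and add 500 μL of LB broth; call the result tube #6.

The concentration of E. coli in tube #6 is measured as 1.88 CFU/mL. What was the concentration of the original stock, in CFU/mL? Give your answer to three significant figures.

Step 1: 1000 μL + 99 mL = 1 × 10^5 μL total → factor 1 × 10^5/1000 = 100
Step 2: 0.1 mL brought to 0.2 mL → factor 0.2/0.1 = 2
Step 3: 10 μL brought to 200 μL → factor 200/10 = 20
Step 4: 50 μL + 950 μL = 1000 μL total → factor 1000/50 = 20
Step 5: 1000 μL brought to 20 mL → factor 20000/1000 = 20
Step 6: 500 μL + 500 μL = 1000 μL total → factor 1000/500 = 2
Overall dilution factor = 100 × 2 × 20 × 20 × 20 × 2 = 3.2 × 10^6
Stock = 1.88 CFU/mL × 3.2 × 10^6 = 6.02 × 10^6 CFU/mL

6.02 × 10^6 CFU/mL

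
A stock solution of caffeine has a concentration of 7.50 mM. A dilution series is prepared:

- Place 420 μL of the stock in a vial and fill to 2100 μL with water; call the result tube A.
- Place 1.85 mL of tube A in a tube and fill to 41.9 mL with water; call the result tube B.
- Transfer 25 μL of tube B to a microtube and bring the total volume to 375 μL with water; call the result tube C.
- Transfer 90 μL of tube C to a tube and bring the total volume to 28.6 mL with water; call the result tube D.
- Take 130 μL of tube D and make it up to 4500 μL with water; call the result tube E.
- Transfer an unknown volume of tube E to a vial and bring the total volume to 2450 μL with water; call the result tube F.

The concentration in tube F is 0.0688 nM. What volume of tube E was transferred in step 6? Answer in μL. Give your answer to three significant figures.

420 μL

Step 1: 420 μL brought to 2100 μL → factor 2100/420 = 5
Step 2: 1.85 mL brought to 41.9 mL → factor 41.9/1.85 = 22.649
Step 3: 25 μL brought to 375 μL → factor 375/25 = 15
Step 4: 90 μL brought to 28.6 mL → factor 28600/90 = 317.78
Step 5: 130 μL brought to 4500 μL → factor 4500/130 = 34.615
Step 6: v brought to 2450 μL → factor = 2450 μL/v
Product of known-step factors = 1.8685 × 10^7
Overall factor = 7.50 mM / (0.0688 nM) = 1.0901 × 10^8
Step-6 factor = 1.0901 × 10^8 / 1.8685 × 10^7 = 5.8341
v = 2450 μL / 5.8341 = 420 μL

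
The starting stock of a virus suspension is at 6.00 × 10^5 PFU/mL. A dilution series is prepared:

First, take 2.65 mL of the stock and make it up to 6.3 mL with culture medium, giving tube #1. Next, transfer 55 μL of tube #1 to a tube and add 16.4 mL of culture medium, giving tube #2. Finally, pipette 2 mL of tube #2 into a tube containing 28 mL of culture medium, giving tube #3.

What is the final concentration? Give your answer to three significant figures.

Step 1: 2.65 mL brought to 6.3 mL → factor 6.3/2.65 = 2.3774
Step 2: 55 μL + 16.4 mL = 16455 μL total → factor 16455/55 = 299.18
Step 3: 2 mL + 28 mL = 30 mL total → factor 30/2 = 15
Overall dilution factor = 2.3774 × 299.18 × 15 = 10669
Final = 6.00 × 10^5 PFU/mL / 10669 = 56.2 PFU/mL

56.2 PFU/mL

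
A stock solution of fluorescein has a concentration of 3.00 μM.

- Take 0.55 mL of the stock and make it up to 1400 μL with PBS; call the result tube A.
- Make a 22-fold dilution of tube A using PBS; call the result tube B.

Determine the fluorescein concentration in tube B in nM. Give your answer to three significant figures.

53.6 nM

Step 1: 0.55 mL brought to 1400 μL → factor 1.4/0.55 = 2.5455
Step 2: 22-fold → factor 22
Overall dilution factor = 2.5455 × 22 = 56
Final = 3.00 μM / 56 = 0.05357 μM = 53.6 nM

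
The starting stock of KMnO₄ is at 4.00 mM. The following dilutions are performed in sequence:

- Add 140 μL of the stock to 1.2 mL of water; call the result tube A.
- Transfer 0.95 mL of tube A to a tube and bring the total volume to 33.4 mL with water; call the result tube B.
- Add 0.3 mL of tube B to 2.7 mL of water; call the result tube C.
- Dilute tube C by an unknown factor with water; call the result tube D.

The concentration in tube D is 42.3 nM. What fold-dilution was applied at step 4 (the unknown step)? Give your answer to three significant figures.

Step 1: 140 μL + 1.2 mL = 1340 μL total → factor 1340/140 = 9.5714
Step 2: 0.95 mL brought to 33.4 mL → factor 33.4/0.95 = 35.158
Step 3: 0.3 mL + 2.7 mL = 3 mL total → factor 3/0.3 = 10
Step 4: unknown factor x
Product of known-step factors = 3365.1
Overall factor = 4.00 mM / (42.3 nM) = 94563
x = 94563 / 3365.1 = 28.1

28.1-fold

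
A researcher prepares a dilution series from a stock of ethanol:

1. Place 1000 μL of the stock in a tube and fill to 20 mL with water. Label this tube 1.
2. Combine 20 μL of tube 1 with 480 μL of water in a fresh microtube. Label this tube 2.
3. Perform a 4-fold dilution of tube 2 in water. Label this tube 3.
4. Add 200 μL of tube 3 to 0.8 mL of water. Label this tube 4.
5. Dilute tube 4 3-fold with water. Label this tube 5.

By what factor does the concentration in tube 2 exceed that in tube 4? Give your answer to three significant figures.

20.0

Step 1: 1000 μL brought to 20 mL → factor 20000/1000 = 20
Step 2: 20 μL + 480 μL = 500 μL total → factor 500/20 = 25
Step 3: 4-fold → factor 4
Step 4: 200 μL + 0.8 mL = 1000 μL total → factor 1000/200 = 5
Dilution factor to tube 2 = 500; to tube 4 = 10000
[tube 2]/[tube 4] = (factor to tube 4)/(factor to tube 2) = 10000/500 = 20.0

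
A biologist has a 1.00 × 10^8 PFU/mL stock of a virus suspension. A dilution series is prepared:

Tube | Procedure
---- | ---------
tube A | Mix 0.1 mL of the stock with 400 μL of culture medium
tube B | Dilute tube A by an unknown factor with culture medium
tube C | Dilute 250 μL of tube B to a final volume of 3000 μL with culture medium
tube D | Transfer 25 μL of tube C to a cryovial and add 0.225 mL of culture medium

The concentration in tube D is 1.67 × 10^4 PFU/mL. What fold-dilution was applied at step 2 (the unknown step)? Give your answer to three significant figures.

9.98-fold

Step 1: 0.1 mL + 400 μL = 0.5 mL total → factor 0.5/0.1 = 5
Step 2: unknown factor x
Step 3: 250 μL brought to 3000 μL → factor 3000/250 = 12
Step 4: 25 μL + 0.225 mL = 250 μL total → factor 250/25 = 10
Product of known-step factors = 600
Overall factor = 1.00 × 10^8 PFU/mL / (1.67 × 10^4 PFU/mL) = 5988
x = 5988 / 600 = 9.98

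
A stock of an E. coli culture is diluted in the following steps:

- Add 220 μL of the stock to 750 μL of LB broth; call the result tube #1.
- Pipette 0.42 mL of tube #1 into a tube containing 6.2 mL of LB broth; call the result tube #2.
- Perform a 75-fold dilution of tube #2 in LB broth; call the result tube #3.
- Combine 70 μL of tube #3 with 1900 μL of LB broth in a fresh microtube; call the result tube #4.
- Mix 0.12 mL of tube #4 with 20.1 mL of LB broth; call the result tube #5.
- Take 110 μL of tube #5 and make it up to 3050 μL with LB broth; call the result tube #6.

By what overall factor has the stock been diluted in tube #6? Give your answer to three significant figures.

6.85 × 10^8

Step 1: 220 μL + 750 μL = 970 μL total → factor 970/220 = 4.4091
Step 2: 0.42 mL + 6.2 mL = 6.62 mL total → factor 6.62/0.42 = 15.762
Step 3: 75-fold → factor 75
Step 4: 70 μL + 1900 μL = 1970 μL total → factor 1970/70 = 28.143
Step 5: 0.12 mL + 20.1 mL = 20.22 mL total → factor 20.22/0.12 = 168.5
Step 6: 110 μL brought to 3050 μL → factor 3050/110 = 27.727
Overall dilution factor = 4.4091 × 15.762 × 75 × 28.143 × 168.5 × 27.727 = 6.8532 × 10^8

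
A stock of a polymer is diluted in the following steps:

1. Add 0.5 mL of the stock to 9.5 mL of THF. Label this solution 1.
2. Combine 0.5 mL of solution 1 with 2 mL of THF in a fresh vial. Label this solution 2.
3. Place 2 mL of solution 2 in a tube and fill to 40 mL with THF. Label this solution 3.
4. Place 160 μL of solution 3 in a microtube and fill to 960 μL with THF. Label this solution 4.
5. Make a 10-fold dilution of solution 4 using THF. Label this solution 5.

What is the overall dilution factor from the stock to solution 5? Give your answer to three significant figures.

1.20 × 10^5

Step 1: 0.5 mL + 9.5 mL = 10 mL total → factor 10/0.5 = 20
Step 2: 0.5 mL + 2 mL = 2.5 mL total → factor 2.5/0.5 = 5
Step 3: 2 mL brought to 40 mL → factor 40/2 = 20
Step 4: 160 μL brought to 960 μL → factor 960/160 = 6
Step 5: 10-fold → factor 10
Overall dilution factor = 20 × 5 × 20 × 6 × 10 = 1.2 × 10^5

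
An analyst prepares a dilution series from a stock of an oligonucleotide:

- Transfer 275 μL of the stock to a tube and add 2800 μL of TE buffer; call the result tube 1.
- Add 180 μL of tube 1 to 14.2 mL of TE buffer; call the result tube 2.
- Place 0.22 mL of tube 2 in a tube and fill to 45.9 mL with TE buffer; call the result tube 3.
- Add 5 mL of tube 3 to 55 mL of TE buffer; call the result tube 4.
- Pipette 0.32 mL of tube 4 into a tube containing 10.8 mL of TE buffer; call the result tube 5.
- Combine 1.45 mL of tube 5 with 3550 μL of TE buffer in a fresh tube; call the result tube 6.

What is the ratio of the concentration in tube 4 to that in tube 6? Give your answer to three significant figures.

Step 1: 275 μL + 2800 μL = 3075 μL total → factor 3075/275 = 11.182
Step 2: 180 μL + 14.2 mL = 14380 μL total → factor 14380/180 = 79.889
Step 3: 0.22 mL brought to 45.9 mL → factor 45.9/0.22 = 208.64
Step 4: 5 mL + 55 mL = 60 mL total → factor 60/5 = 12
Step 5: 0.32 mL + 10.8 mL = 11.12 mL total → factor 11.12/0.32 = 34.75
Step 6: 1.45 mL + 3550 μL = 5 mL total → factor 5/1.45 = 3.4483
Dilution factor to tube 4 = 2.2365 × 10^6; to tube 6 = 2.68 × 10^8
[tube 4]/[tube 6] = (factor to tube 6)/(factor to tube 4) = 2.68 × 10^8/2.2365 × 10^6 = 120

120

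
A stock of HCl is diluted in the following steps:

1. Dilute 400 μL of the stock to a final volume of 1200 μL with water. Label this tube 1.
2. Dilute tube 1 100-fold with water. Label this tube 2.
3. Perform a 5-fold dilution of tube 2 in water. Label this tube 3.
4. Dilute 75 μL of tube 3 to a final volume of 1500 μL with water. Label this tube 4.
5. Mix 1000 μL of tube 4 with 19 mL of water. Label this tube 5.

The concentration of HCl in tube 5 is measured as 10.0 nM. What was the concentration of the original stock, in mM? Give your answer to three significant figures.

6.00 mM

Step 1: 400 μL brought to 1200 μL → factor 1200/400 = 3
Step 2: 100-fold → factor 100
Step 3: 5-fold → factor 5
Step 4: 75 μL brought to 1500 μL → factor 1500/75 = 20
Step 5: 1000 μL + 19 mL = 20000 μL total → factor 20000/1000 = 20
Overall dilution factor = 3 × 100 × 5 × 20 × 20 = 6 × 10^5
Stock = 10.0 nM × 6 × 10^5 = 6.000 × 10^6 nM = 6.00 mM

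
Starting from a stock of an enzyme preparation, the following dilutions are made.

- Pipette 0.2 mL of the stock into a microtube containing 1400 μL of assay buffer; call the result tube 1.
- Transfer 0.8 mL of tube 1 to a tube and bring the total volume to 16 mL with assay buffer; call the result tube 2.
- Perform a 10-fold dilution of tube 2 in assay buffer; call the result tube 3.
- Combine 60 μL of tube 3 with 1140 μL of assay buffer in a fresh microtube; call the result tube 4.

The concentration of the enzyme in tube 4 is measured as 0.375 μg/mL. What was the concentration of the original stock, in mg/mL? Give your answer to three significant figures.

Step 1: 0.2 mL + 1400 μL = 1.6 mL total → factor 1.6/0.2 = 8
Step 2: 0.8 mL brought to 16 mL → factor 16/0.8 = 20
Step 3: 10-fold → factor 10
Step 4: 60 μL + 1140 μL = 1200 μL total → factor 1200/60 = 20
Overall dilution factor = 8 × 20 × 10 × 20 = 32000
Stock = 0.375 μg/mL × 32000 = 1.200 × 10^4 μg/mL = 12.0 mg/mL

12.0 mg/mL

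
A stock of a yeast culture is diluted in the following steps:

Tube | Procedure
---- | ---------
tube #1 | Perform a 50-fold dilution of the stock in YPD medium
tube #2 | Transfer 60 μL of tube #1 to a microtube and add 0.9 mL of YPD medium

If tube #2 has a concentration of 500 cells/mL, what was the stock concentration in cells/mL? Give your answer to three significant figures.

4.00 × 10^5 cells/mL

Step 1: 50-fold → factor 50
Step 2: 60 μL + 0.9 mL = 960 μL total → factor 960/60 = 16
Overall dilution factor = 50 × 16 = 800
Stock = 500 cells/mL × 800 = 4.00 × 10^5 cells/mL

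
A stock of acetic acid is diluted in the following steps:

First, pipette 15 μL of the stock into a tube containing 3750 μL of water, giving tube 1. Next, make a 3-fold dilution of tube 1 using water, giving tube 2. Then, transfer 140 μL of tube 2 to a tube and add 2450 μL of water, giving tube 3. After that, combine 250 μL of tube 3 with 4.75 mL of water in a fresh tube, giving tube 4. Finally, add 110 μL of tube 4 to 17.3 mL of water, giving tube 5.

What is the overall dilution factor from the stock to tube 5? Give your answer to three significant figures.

4.41 × 10^7

Step 1: 15 μL + 3750 μL = 3765 μL total → factor 3765/15 = 251
Step 2: 3-fold → factor 3
Step 3: 140 μL + 2450 μL = 2590 μL total → factor 2590/140 = 18.5
Step 4: 250 μL + 4.75 mL = 5000 μL total → factor 5000/250 = 20
Step 5: 110 μL + 17.3 mL = 17410 μL total → factor 17410/110 = 158.27
Overall dilution factor = 251 × 3 × 18.5 × 20 × 158.27 = 4.4096 × 10^7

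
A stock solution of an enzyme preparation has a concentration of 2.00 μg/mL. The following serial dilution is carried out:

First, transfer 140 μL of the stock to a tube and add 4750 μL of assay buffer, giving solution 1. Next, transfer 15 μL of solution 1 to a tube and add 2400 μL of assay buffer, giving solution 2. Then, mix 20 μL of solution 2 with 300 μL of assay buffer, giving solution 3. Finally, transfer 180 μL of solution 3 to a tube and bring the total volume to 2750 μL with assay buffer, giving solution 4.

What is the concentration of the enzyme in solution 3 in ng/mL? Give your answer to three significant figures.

0.0222 ng/mL

Step 1: 140 μL + 4750 μL = 4890 μL total → factor 4890/140 = 34.929
Step 2: 15 μL + 2400 μL = 2415 μL total → factor 2415/15 = 161
Step 3: 20 μL + 300 μL = 320 μL total → factor 320/20 = 16
Dilution factor through solution 3 = 34.929 × 161 × 16 = 89976
[solution 3] = 2.00 μg/mL / 89976 = 2.223 × 10^-5 μg/mL = 0.0222 ng/mL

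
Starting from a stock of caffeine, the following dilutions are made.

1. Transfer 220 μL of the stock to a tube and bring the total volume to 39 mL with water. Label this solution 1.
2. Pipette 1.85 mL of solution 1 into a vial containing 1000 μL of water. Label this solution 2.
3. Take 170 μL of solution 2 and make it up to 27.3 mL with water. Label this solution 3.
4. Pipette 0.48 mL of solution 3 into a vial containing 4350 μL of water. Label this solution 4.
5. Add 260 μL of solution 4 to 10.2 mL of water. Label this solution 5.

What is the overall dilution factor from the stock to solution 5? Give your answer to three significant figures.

Step 1: 220 μL brought to 39 mL → factor 39000/220 = 177.27
Step 2: 1.85 mL + 1000 μL = 2.85 mL total → factor 2.85/1.85 = 1.5405
Step 3: 170 μL brought to 27.3 mL → factor 27300/170 = 160.59
Step 4: 0.48 mL + 4350 μL = 4.83 mL total → factor 4.83/0.48 = 10.062
Step 5: 260 μL + 10.2 mL = 10460 μL total → factor 10460/260 = 40.231
Overall dilution factor = 177.27 × 1.5405 × 160.59 × 10.062 × 40.231 = 1.7754 × 10^7

1.78 × 10^7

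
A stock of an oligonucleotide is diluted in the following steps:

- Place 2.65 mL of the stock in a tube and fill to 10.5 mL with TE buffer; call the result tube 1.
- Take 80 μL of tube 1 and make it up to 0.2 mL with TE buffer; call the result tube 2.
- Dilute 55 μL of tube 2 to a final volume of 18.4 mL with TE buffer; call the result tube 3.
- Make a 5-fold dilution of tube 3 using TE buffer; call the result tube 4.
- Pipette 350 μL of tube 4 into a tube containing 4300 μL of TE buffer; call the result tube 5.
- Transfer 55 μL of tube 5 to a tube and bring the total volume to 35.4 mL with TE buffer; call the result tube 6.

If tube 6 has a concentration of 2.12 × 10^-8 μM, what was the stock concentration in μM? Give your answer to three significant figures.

3.00 μM

Step 1: 2.65 mL brought to 10.5 mL → factor 10.5/2.65 = 3.9623
Step 2: 80 μL brought to 0.2 mL → factor 200/80 = 2.5
Step 3: 55 μL brought to 18.4 mL → factor 18400/55 = 334.55
Step 4: 5-fold → factor 5
Step 5: 350 μL + 4300 μL = 4650 μL total → factor 4650/350 = 13.286
Step 6: 55 μL brought to 35.4 mL → factor 35400/55 = 643.64
Overall dilution factor = 3.9623 × 2.5 × 334.55 × 5 × 13.286 × 643.64 = 1.4169 × 10^8
Stock = 2.12 × 10^-8 μM × 1.4169 × 10^8 = 3.00 μM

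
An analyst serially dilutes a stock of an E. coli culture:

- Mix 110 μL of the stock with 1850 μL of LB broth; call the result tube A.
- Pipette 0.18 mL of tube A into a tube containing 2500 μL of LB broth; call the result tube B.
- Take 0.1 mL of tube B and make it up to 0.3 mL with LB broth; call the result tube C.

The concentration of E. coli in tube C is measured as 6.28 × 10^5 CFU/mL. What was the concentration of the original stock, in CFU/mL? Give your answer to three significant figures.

5.00 × 10^8 CFU/mL

Step 1: 110 μL + 1850 μL = 1960 μL total → factor 1960/110 = 17.818
Step 2: 0.18 mL + 2500 μL = 2.68 mL total → factor 2.68/0.18 = 14.889
Step 3: 0.1 mL brought to 0.3 mL → factor 0.3/0.1 = 3
Overall dilution factor = 17.818 × 14.889 × 3 = 795.88
Stock = 6.28 × 10^5 CFU/mL × 795.88 = 5.00 × 10^8 CFU/mL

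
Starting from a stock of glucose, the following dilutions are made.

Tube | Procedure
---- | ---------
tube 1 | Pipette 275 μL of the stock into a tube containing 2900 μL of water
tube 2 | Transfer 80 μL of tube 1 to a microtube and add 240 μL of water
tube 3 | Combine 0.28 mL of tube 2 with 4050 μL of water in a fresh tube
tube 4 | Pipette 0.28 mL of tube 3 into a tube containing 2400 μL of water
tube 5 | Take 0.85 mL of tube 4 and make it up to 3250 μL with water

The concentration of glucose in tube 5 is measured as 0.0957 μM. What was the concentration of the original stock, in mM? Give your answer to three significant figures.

Step 1: 275 μL + 2900 μL = 3175 μL total → factor 3175/275 = 11.545
Step 2: 80 μL + 240 μL = 320 μL total → factor 320/80 = 4
Step 3: 0.28 mL + 4050 μL = 4.33 mL total → factor 4.33/0.28 = 15.464
Step 4: 0.28 mL + 2400 μL = 2.68 mL total → factor 2.68/0.28 = 9.5714
Step 5: 0.85 mL brought to 3250 μL → factor 3.25/0.85 = 3.8235
Overall dilution factor = 11.545 × 4 × 15.464 × 9.5714 × 3.8235 = 26136
Stock = 0.0957 μM × 26136 = 2501 μM = 2.50 mM

2.50 mM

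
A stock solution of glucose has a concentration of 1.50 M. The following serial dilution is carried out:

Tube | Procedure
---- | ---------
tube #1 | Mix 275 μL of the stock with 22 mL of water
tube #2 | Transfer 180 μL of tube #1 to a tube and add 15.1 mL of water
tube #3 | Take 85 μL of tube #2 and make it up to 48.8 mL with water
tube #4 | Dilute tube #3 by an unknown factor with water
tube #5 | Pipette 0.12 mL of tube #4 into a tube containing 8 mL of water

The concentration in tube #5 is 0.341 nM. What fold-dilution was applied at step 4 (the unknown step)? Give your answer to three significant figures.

Step 1: 275 μL + 22 mL = 22275 μL total → factor 22275/275 = 81
Step 2: 180 μL + 15.1 mL = 15280 μL total → factor 15280/180 = 84.889
Step 3: 85 μL brought to 48.8 mL → factor 48800/85 = 574.12
Step 4: unknown factor x
Step 5: 0.12 mL + 8 mL = 8.12 mL total → factor 8.12/0.12 = 67.667
Product of known-step factors = 2.6712 × 10^8
Overall factor = 1.50 M / (0.341 nM) = 4.3988 × 10^9
x = 4.3988 × 10^9 / 2.6712 × 10^8 = 16.5

16.5-fold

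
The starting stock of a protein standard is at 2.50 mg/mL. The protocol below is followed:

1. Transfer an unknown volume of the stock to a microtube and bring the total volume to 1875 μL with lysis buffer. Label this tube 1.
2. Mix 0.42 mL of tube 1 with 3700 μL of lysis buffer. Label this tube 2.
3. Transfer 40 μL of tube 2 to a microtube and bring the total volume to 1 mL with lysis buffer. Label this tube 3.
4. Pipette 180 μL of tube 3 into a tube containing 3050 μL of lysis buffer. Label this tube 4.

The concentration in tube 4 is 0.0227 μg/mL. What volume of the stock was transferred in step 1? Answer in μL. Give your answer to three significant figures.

74.9 μL

Step 1: v brought to 1875 μL → factor = 1875 μL/v
Step 2: 0.42 mL + 3700 μL = 4.12 mL total → factor 4.12/0.42 = 9.8095
Step 3: 40 μL brought to 1 mL → factor 1000/40 = 25
Step 4: 180 μL + 3050 μL = 3230 μL total → factor 3230/180 = 17.944
Product of known-step factors = 4400.7
Overall factor = 2.50 mg/mL / (0.0227 μg/mL) = 1.1013 × 10^5
Step-1 factor = 1.1013 × 10^5 / 4400.7 = 25.026
v = 1875 μL / 25.026 = 74.9 μL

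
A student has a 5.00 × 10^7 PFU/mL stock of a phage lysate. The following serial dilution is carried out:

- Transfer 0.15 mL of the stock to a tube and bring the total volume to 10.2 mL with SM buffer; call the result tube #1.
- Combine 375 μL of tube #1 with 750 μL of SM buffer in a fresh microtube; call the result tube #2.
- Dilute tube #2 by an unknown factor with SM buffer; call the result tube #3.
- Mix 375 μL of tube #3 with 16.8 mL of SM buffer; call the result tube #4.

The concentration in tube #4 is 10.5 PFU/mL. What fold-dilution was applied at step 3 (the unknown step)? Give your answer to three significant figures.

Step 1: 0.15 mL brought to 10.2 mL → factor 10.2/0.15 = 68
Step 2: 375 μL + 750 μL = 1125 μL total → factor 1125/375 = 3
Step 3: unknown factor x
Step 4: 375 μL + 16.8 mL = 17175 μL total → factor 17175/375 = 45.8
Product of known-step factors = 9343.2
Overall factor = 5.00 × 10^7 PFU/mL / (10.5 PFU/mL) = 4.7619 × 10^6
x = 4.7619 × 10^6 / 9343.2 = 510

510-fold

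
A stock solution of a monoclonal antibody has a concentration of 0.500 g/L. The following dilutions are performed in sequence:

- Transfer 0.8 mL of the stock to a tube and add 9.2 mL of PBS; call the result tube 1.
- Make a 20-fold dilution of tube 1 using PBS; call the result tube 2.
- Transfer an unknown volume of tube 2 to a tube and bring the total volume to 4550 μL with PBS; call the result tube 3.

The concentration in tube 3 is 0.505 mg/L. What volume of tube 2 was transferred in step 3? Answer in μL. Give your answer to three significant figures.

Step 1: 0.8 mL + 9.2 mL = 10 mL total → factor 10/0.8 = 12.5
Step 2: 20-fold → factor 20
Step 3: v brought to 4550 μL → factor = 4550 μL/v
Product of known-step factors = 250
Overall factor = 0.500 g/L / (0.505 mg/L) = 990.1
Step-3 factor = 990.1 / 250 = 3.9604
v = 4550 μL / 3.9604 = 1.15 × 10^3 μL

1.15 × 10^3 μL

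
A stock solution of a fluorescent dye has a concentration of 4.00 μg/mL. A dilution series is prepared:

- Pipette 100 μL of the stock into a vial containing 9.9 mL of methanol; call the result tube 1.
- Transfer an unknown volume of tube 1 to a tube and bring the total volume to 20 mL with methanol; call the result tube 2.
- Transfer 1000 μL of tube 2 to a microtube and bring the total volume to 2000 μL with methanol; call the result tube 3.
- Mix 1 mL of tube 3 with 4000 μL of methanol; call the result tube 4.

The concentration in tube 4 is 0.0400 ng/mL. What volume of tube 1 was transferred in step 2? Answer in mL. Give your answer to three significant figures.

0.200 mL

Step 1: 100 μL + 9.9 mL = 10000 μL total → factor 10000/100 = 100
Step 2: v brought to 20 mL → factor = 20 mL/v
Step 3: 1000 μL brought to 2000 μL → factor 2000/1000 = 2
Step 4: 1 mL + 4000 μL = 5 mL total → factor 5/1 = 5
Product of known-step factors = 1000
Overall factor = 4.00 μg/mL / (0.0400 ng/mL) = 1 × 10^5
Step-2 factor = 1 × 10^5 / 1000 = 100
v = 20 mL / 100 = 0.200 mL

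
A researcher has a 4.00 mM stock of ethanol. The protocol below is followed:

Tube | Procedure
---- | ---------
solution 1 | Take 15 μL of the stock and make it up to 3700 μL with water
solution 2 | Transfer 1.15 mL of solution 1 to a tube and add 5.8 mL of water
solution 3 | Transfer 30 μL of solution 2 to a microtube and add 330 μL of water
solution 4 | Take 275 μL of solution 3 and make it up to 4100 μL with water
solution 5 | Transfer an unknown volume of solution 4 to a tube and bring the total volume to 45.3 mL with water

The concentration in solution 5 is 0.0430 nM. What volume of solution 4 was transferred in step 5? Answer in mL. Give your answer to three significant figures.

Step 1: 15 μL brought to 3700 μL → factor 3700/15 = 246.67
Step 2: 1.15 mL + 5.8 mL = 6.95 mL total → factor 6.95/1.15 = 6.0435
Step 3: 30 μL + 330 μL = 360 μL total → factor 360/30 = 12
Step 4: 275 μL brought to 4100 μL → factor 4100/275 = 14.909
Step 5: v brought to 45.3 mL → factor = 45.3 mL/v
Product of known-step factors = 2.667 × 10^5
Overall factor = 4.00 mM / (0.0430 nM) = 9.3023 × 10^7
Step-5 factor = 9.3023 × 10^7 / 2.667 × 10^5 = 348.79
v = 45.3 mL / 348.79 = 0.130 mL

0.130 mL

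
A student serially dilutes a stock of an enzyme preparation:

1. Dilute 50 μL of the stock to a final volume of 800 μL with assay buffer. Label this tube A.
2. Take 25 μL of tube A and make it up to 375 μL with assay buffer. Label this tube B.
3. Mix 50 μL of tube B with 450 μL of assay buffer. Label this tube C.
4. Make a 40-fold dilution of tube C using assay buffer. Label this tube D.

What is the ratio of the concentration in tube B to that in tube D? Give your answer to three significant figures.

400

Step 1: 50 μL brought to 800 μL → factor 800/50 = 16
Step 2: 25 μL brought to 375 μL → factor 375/25 = 15
Step 3: 50 μL + 450 μL = 500 μL total → factor 500/50 = 10
Step 4: 40-fold → factor 40
Dilution factor to tube B = 240; to tube D = 96000
[tube B]/[tube D] = (factor to tube D)/(factor to tube B) = 96000/240 = 400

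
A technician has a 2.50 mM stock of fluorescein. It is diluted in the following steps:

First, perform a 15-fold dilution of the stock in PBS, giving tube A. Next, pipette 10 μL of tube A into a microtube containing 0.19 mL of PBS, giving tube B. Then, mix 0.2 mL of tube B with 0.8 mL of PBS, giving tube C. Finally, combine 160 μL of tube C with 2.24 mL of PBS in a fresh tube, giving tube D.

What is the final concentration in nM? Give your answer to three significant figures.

Step 1: 15-fold → factor 15
Step 2: 10 μL + 0.19 mL = 200 μL total → factor 200/10 = 20
Step 3: 0.2 mL + 0.8 mL = 1 mL total → factor 1/0.2 = 5
Step 4: 160 μL + 2.24 mL = 2400 μL total → factor 2400/160 = 15
Overall dilution factor = 15 × 20 × 5 × 15 = 22500
Final = 2.50 mM / 22500 = 0.0001111 mM = 111 nM

111 nM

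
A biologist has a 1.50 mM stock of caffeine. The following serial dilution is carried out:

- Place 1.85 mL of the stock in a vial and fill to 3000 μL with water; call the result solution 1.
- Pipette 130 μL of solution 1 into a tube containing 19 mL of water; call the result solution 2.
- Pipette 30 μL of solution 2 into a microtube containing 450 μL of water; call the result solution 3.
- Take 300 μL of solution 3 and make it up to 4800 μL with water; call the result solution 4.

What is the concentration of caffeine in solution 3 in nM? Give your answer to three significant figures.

Step 1: 1.85 mL brought to 3000 μL → factor 3/1.85 = 1.6216
Step 2: 130 μL + 19 mL = 19130 μL total → factor 19130/130 = 147.15
Step 3: 30 μL + 450 μL = 480 μL total → factor 480/30 = 16
Dilution factor through solution 3 = 1.6216 × 147.15 × 16 = 3818
[solution 3] = 1.50 mM / 3818 = 0.0003929 mM = 393 nM

393 nM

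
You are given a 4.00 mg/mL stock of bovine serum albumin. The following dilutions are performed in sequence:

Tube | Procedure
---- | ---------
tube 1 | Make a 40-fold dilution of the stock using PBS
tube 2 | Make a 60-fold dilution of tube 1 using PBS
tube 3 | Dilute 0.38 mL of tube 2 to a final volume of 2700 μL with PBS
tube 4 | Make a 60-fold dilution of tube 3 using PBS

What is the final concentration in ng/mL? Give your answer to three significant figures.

3.91 ng/mL

Step 1: 40-fold → factor 40
Step 2: 60-fold → factor 60
Step 3: 0.38 mL brought to 2700 μL → factor 2.7/0.38 = 7.1053
Step 4: 60-fold → factor 60
Overall dilution factor = 40 × 60 × 7.1053 × 60 = 1.0232 × 10^6
Final = 4.00 mg/mL / 1.0232 × 10^6 = 3.909 × 10^-6 mg/mL = 3.91 ng/mL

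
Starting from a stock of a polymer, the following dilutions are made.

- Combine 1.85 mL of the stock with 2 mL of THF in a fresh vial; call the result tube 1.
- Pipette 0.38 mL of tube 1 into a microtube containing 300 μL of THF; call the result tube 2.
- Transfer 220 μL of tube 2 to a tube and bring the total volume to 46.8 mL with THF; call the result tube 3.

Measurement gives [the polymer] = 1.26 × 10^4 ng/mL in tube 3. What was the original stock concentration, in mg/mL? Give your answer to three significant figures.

Step 1: 1.85 mL + 2 mL = 3.85 mL total → factor 3.85/1.85 = 2.0811
Step 2: 0.38 mL + 300 μL = 0.68 mL total → factor 0.68/0.38 = 1.7895
Step 3: 220 μL brought to 46.8 mL → factor 46800/220 = 212.73
Overall dilution factor = 2.0811 × 1.7895 × 212.73 = 792.2
Stock = 1.26 × 10^4 ng/mL × 792.2 = 9.982 × 10^6 ng/mL = 9.98 mg/mL

9.98 mg/mL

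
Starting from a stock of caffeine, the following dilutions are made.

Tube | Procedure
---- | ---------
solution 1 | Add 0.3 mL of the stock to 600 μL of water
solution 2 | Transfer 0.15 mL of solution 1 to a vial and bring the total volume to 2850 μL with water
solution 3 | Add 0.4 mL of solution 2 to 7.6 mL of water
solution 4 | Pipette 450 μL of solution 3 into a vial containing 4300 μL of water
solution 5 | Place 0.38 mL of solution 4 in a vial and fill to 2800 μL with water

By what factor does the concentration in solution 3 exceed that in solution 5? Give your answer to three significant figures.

Step 1: 0.3 mL + 600 μL = 0.9 mL total → factor 0.9/0.3 = 3
Step 2: 0.15 mL brought to 2850 μL → factor 2.85/0.15 = 19
Step 3: 0.4 mL + 7.6 mL = 8 mL total → factor 8/0.4 = 20
Step 4: 450 μL + 4300 μL = 4750 μL total → factor 4750/450 = 10.556
Step 5: 0.38 mL brought to 2800 μL → factor 2.8/0.38 = 7.3684
Dilution factor to solution 3 = 1140; to solution 5 = 88667
[solution 3]/[solution 5] = (factor to solution 5)/(factor to solution 3) = 88667/1140 = 77.8

77.8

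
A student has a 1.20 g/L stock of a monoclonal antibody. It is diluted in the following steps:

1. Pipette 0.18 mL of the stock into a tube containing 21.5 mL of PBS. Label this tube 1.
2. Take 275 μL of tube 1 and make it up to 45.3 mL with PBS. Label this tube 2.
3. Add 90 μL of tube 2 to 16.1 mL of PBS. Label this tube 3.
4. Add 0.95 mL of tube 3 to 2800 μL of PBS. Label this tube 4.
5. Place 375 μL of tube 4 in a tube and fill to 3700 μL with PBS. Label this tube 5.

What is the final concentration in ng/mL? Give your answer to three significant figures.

0.00863 ng/mL

Step 1: 0.18 mL + 21.5 mL = 21.68 mL total → factor 21.68/0.18 = 120.44
Step 2: 275 μL brought to 45.3 mL → factor 45300/275 = 164.73
Step 3: 90 μL + 16.1 mL = 16190 μL total → factor 16190/90 = 179.89
Step 4: 0.95 mL + 2800 μL = 3.75 mL total → factor 3.75/0.95 = 3.9474
Step 5: 375 μL brought to 3700 μL → factor 3700/375 = 9.8667
Overall dilution factor = 120.44 × 164.73 × 179.89 × 3.9474 × 9.8667 = 1.3901 × 10^8
Final = 1.20 g/L / 1.3901 × 10^8 = 8.633 × 10^-9 g/L = 0.00863 ng/mL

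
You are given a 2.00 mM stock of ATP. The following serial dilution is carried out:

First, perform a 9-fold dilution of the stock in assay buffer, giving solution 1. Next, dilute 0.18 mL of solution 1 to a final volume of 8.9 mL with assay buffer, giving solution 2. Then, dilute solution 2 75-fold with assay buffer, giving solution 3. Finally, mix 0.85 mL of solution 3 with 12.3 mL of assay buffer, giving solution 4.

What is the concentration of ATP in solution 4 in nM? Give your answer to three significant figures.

3.87 nM

Step 1: 9-fold → factor 9
Step 2: 0.18 mL brought to 8.9 mL → factor 8.9/0.18 = 49.444
Step 3: 75-fold → factor 75
Step 4: 0.85 mL + 12.3 mL = 13.15 mL total → factor 13.15/0.85 = 15.471
Overall dilution factor = 9 × 49.444 × 75 × 15.471 = 5.1633 × 10^5
Final = 2.00 mM / 5.1633 × 10^5 = 3.873 × 10^-6 mM = 3.87 nM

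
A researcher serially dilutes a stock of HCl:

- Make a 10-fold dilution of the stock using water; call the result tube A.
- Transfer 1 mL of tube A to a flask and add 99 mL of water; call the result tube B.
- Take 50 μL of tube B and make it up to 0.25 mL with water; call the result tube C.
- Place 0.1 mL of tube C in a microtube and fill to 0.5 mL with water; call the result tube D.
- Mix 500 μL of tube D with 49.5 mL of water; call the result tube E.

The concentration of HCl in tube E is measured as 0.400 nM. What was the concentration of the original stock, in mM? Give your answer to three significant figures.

Step 1: 10-fold → factor 10
Step 2: 1 mL + 99 mL = 100 mL total → factor 100/1 = 100
Step 3: 50 μL brought to 0.25 mL → factor 250/50 = 5
Step 4: 0.1 mL brought to 0.5 mL → factor 0.5/0.1 = 5
Step 5: 500 μL + 49.5 mL = 50000 μL total → factor 50000/500 = 100
Overall dilution factor = 10 × 100 × 5 × 5 × 100 = 2.5 × 10^6
Stock = 0.400 nM × 2.5 × 10^6 = 1.000 × 10^6 nM = 1.00 mM

1.00 mM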